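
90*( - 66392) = - 5975280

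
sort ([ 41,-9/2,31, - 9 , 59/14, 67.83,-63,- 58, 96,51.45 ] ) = [ - 63,-58, - 9, - 9/2,59/14, 31, 41,51.45,  67.83,96 ] 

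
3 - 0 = 3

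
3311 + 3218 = 6529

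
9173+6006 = 15179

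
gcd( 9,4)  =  1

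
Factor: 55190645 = 5^1*139^1*79411^1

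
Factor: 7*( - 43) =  - 301  =  -7^1*43^1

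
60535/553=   60535/553 = 109.47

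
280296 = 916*306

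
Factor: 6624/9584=2^1*3^2 * 23^1*599^(  -  1 ) = 414/599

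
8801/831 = 10 + 491/831=10.59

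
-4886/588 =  - 349/42= -  8.31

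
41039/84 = 488 + 47/84 = 488.56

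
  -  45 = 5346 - 5391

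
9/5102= 9/5102 = 0.00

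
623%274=75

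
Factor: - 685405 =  - 5^1* 7^1*19583^1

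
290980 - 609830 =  -318850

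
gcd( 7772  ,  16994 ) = 58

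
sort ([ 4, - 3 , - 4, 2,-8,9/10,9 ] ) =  [- 8,-4, - 3, 9/10,2,  4 , 9 ]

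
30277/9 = 3364 + 1/9= 3364.11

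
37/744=37/744 = 0.05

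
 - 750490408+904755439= 154265031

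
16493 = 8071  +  8422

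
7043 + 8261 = 15304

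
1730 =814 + 916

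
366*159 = 58194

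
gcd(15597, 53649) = 9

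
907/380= 2 + 147/380 = 2.39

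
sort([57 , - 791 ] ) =[ - 791,57 ] 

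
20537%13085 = 7452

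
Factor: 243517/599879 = 7^( - 1)*17^( - 1 )*71^( - 2 )*243517^1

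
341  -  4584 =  - 4243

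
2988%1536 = 1452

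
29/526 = 29/526 = 0.06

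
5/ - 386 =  - 5/386 = -  0.01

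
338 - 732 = -394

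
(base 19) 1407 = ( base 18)17bc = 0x2076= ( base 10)8310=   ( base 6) 102250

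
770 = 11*70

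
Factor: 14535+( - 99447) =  - 84912 = -2^4*3^1*29^1*61^1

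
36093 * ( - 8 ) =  - 288744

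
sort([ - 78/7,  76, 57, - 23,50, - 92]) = [ - 92, - 23, - 78/7, 50, 57,76]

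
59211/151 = 59211/151 = 392.13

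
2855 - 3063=-208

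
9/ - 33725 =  - 1 + 33716/33725= - 0.00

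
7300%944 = 692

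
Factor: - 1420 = - 2^2*5^1*71^1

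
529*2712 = 1434648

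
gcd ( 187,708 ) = 1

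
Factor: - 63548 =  - 2^2*15887^1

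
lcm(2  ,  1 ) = 2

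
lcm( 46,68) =1564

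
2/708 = 1/354 = 0.00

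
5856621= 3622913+2233708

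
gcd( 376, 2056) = 8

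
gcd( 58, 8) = 2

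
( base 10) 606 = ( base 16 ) 25E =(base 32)iu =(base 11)501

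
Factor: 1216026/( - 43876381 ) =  - 2^1*3^3*7^1 * 3217^1*4051^(-1)*10831^( - 1) 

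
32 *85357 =2731424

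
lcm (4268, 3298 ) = 72556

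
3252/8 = 406 + 1/2   =  406.50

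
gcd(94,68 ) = 2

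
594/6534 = 1/11 =0.09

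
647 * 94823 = 61350481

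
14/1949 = 14/1949   =  0.01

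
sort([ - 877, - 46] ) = [ - 877,-46 ] 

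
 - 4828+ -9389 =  - 14217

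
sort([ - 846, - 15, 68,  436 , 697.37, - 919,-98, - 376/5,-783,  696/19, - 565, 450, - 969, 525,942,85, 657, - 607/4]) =[ - 969,-919, - 846 , - 783, - 565, - 607/4, - 98, - 376/5, - 15,696/19, 68,85, 436,  450, 525, 657,697.37,  942] 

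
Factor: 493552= 2^4 *109^1*283^1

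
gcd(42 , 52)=2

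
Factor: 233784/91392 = 2^( - 5 ) *3^1*7^( - 1)*191^1 = 573/224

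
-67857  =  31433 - 99290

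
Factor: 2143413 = 3^2*238157^1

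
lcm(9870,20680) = 434280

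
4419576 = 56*78921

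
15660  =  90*174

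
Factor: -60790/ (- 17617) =2^1*5^1 * 79^( - 1 ) * 223^( - 1 ) *6079^1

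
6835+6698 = 13533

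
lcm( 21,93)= 651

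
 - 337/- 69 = 337/69 = 4.88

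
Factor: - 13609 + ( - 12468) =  - 26077 = - 89^1 * 293^1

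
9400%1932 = 1672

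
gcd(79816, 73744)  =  88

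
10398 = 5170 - -5228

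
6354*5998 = 38111292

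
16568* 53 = 878104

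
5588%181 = 158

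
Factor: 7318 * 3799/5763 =27801082/5763   =  2^1 * 3^( - 1) * 17^ ( - 1)*29^1*113^( - 1)*131^1*3659^1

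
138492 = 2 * 69246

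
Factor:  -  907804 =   -  2^2*31^1*7321^1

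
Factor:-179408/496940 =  - 2^2*5^( - 1 )*11213^1*24847^ ( - 1 ) = - 44852/124235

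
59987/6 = 59987/6  =  9997.83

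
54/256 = 27/128 = 0.21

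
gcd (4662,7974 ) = 18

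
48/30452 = 12/7613= 0.00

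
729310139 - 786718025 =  - 57407886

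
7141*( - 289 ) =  - 2063749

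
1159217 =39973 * 29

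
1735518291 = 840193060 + 895325231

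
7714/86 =89+30/43=89.70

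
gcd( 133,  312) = 1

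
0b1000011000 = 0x218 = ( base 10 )536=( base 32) go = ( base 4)20120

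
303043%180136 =122907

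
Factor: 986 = 2^1*17^1 * 29^1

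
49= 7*7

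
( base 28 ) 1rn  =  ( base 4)120123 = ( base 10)1563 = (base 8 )3033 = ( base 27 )23O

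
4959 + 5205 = 10164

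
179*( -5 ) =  - 895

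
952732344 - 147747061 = 804985283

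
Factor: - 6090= - 2^1*3^1*5^1  *  7^1 * 29^1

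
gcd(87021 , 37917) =99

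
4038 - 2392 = 1646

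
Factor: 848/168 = 2^1*3^( - 1 )*7^( - 1)*53^1 = 106/21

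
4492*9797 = 44008124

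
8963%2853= 404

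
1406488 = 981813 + 424675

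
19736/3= 6578 + 2/3 = 6578.67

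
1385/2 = 1385/2 = 692.50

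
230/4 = 115/2 = 57.50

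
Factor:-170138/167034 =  - 877/861 = - 3^ ( - 1)*7^( - 1) * 41^ ( - 1)*877^1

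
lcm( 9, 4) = 36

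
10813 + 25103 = 35916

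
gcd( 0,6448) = 6448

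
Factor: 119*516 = 2^2*3^1 * 7^1*17^1*43^1=   61404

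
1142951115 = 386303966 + 756647149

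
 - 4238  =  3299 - 7537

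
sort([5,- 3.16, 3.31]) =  [ - 3.16,3.31,5 ] 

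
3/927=1/309 = 0.00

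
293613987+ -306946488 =-13332501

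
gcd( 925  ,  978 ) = 1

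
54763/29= 54763/29 = 1888.38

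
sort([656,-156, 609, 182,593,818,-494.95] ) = [ - 494.95, - 156, 182,593, 609, 656 , 818]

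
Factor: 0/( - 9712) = 0 = 0^1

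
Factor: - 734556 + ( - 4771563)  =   - 3^2 * 611791^1=- 5506119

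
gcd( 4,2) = 2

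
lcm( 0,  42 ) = 0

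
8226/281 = 8226/281 = 29.27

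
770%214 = 128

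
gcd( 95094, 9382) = 2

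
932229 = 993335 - 61106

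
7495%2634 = 2227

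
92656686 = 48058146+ 44598540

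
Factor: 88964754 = 2^1*3^1*14827459^1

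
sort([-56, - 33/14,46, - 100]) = [ - 100, - 56, - 33/14, 46 ] 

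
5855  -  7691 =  - 1836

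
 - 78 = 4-82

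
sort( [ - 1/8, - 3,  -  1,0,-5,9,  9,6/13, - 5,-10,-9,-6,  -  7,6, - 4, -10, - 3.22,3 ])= [ -10, - 10,-9 , - 7,-6 , -5, - 5, - 4,  -  3.22, - 3, - 1,- 1/8, 0, 6/13, 3,6,9, 9] 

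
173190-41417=131773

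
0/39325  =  0 = 0.00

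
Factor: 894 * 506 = 452364= 2^2*3^1*11^1*23^1 *149^1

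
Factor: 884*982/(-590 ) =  - 2^2 * 5^(  -  1)*13^1*17^1  *59^ (- 1 )  *491^1 = -434044/295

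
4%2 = 0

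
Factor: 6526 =2^1*13^1 *251^1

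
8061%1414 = 991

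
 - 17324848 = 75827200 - 93152048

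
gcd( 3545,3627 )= 1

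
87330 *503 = 43926990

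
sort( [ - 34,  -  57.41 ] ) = [-57.41, - 34]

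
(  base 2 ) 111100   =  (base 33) 1r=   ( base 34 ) 1q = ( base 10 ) 60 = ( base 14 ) 44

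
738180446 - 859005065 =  - 120824619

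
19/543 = 19/543  =  0.03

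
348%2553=348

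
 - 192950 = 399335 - 592285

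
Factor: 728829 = 3^2*47^1* 1723^1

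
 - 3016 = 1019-4035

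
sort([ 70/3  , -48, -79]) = [ - 79, - 48, 70/3 ] 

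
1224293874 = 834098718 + 390195156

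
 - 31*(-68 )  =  2108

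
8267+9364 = 17631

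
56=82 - 26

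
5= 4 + 1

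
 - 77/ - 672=11/96 = 0.11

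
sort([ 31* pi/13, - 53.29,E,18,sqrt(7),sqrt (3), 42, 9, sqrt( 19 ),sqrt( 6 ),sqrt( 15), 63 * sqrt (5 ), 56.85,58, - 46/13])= [ - 53.29, - 46/13, sqrt(3), sqrt( 6), sqrt( 7 ), E,sqrt(15 ), sqrt ( 19 ),31*pi/13, 9,18,42, 56.85,  58, 63*sqrt(5 )]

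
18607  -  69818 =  - 51211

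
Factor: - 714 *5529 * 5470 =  - 2^2*3^2*5^1 * 7^1*17^1*19^1*97^1*547^1 = - 21593951820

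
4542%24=6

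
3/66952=3/66952 = 0.00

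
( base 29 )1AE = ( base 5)14040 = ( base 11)951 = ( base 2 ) 10001111001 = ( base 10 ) 1145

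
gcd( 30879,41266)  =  47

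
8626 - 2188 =6438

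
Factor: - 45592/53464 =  - 139/163=-  139^1*163^( - 1 )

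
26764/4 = 6691 = 6691.00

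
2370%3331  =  2370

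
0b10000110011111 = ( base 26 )CJ1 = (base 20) 11A7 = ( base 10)8607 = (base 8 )20637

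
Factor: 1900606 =2^1*509^1*1867^1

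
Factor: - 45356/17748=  - 3^( - 2 )*23^1 =- 23/9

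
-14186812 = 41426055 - 55612867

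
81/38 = 81/38 = 2.13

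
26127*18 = 470286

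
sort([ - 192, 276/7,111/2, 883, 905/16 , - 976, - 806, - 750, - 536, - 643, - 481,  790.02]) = [ - 976, - 806, - 750, - 643, - 536, - 481, - 192, 276/7, 111/2,  905/16, 790.02, 883 ] 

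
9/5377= 9/5377 = 0.00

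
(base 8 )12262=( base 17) 115B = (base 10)5298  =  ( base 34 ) 4JS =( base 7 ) 21306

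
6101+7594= 13695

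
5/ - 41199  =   - 1+41194/41199 = - 0.00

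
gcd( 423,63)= 9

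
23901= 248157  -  224256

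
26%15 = 11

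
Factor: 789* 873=688797 =3^3 * 97^1 * 263^1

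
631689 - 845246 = -213557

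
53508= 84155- 30647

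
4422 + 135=4557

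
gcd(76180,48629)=1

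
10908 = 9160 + 1748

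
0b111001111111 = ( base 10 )3711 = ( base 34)375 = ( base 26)5cj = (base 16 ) E7F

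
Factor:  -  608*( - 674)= 409792=2^6 * 19^1*337^1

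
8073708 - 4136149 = 3937559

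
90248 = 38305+51943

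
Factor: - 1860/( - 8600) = 93/430 = 2^( - 1)  *3^1 * 5^(-1 )*31^1*43^ ( - 1)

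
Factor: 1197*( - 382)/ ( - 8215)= 457254/8215 = 2^1*3^2*5^( - 1)*7^1*19^1*31^( - 1 )*53^ (-1 ) * 191^1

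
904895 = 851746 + 53149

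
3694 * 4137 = 15282078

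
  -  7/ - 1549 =7/1549= 0.00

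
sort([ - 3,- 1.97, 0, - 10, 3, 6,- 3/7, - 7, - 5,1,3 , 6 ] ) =[ - 10, -7, - 5, - 3, - 1.97,-3/7, 0, 1, 3, 3, 6 , 6 ] 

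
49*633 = 31017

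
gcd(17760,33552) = 48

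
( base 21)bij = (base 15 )184d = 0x1480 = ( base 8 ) 12200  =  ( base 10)5248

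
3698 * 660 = 2440680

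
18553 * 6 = 111318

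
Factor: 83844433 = 83844433^1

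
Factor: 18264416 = 2^5*113^1 * 5051^1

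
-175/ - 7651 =25/1093 = 0.02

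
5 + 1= 6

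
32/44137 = 32/44137 = 0.00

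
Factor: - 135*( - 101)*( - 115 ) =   -  1568025 = - 3^3 *5^2*23^1*101^1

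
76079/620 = 76079/620 = 122.71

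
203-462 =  - 259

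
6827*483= 3297441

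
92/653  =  92/653=0.14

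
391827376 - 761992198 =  - 370164822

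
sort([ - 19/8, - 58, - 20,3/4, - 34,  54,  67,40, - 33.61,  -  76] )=[-76,-58, - 34, - 33.61,-20, - 19/8, 3/4,  40,  54,67]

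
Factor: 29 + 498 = 17^1*31^1 = 527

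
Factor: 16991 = 13^1 * 1307^1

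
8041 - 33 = 8008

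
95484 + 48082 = 143566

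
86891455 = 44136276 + 42755179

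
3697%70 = 57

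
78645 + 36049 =114694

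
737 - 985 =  - 248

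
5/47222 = 5/47222  =  0.00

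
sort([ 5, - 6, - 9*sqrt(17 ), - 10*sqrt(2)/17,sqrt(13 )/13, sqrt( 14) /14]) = [  -  9*sqrt (17 ),  -  6 , - 10*sqrt(2)/17 , sqrt(14)/14, sqrt ( 13)/13,5 ]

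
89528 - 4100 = 85428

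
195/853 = 195/853 = 0.23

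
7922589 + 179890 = 8102479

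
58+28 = 86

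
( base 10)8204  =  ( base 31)8GK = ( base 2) 10000000001100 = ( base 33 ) 7HK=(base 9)12225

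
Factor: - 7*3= - 3^1*7^1 = - 21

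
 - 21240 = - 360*59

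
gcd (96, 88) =8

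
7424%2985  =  1454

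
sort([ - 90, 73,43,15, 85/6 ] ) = [ - 90, 85/6, 15,43,73 ] 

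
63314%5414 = 3760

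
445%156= 133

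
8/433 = 8/433= 0.02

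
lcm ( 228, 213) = 16188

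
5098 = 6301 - 1203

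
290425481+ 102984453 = 393409934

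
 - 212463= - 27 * 7869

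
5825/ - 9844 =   -  1 + 4019/9844 = - 0.59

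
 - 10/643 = -1 + 633/643 = -0.02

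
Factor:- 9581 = - 11^1 * 13^1*67^1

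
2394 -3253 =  - 859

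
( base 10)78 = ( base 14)58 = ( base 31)2G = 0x4E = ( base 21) 3F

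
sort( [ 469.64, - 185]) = [-185,469.64 ]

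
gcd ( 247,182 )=13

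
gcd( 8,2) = 2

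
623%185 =68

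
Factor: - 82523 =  - 7^1 * 11789^1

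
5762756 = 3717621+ 2045135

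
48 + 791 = 839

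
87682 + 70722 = 158404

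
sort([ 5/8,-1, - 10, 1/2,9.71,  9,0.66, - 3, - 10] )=[ - 10, - 10,-3, - 1,1/2,  5/8,0.66, 9,9.71 ]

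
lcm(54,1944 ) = 1944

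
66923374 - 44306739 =22616635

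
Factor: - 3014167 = - 13^1*231859^1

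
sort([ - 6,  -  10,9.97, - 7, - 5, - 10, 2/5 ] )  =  [ - 10, - 10, - 7, - 6,-5, 2/5, 9.97 ] 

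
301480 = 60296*5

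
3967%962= 119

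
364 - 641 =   -  277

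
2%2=0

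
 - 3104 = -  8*388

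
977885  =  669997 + 307888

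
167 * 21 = 3507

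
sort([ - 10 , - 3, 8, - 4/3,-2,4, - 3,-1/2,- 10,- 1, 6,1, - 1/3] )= [ - 10, - 10, - 3 , - 3, - 2,-4/3 , - 1, - 1/2, - 1/3, 1, 4, 6, 8]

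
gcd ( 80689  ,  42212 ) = 1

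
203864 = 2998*68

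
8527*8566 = 73042282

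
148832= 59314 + 89518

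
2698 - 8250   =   - 5552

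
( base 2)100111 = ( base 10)39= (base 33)16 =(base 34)15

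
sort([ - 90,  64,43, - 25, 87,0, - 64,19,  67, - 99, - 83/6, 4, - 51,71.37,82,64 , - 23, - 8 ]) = [ - 99,- 90, - 64, - 51, - 25, - 23,-83/6, - 8, 0, 4, 19,43, 64, 64,67,71.37,82,87 ] 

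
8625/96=89  +  27/32 = 89.84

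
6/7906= 3/3953 = 0.00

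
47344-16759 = 30585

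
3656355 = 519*7045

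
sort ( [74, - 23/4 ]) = [ - 23/4, 74 ]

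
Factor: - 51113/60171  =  -3^( - 1 ) * 31^( - 1)*79^1= - 79/93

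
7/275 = 7/275 = 0.03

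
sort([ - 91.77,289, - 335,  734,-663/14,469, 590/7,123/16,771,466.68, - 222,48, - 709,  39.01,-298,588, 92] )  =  [ - 709, - 335,  -  298, - 222 , - 91.77, - 663/14,123/16, 39.01, 48,590/7, 92,289,466.68,469,588,734,771]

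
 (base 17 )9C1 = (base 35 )2A6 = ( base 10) 2806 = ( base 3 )10211221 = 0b101011110110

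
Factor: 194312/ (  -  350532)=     -  2^1*3^(-2)*7^( - 1)*13^( - 1 )*227^1 = - 454/819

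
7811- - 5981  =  13792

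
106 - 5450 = - 5344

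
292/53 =5+27/53 = 5.51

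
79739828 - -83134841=162874669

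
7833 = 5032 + 2801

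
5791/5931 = 5791/5931=0.98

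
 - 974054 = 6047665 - 7021719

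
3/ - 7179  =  - 1/2393 = - 0.00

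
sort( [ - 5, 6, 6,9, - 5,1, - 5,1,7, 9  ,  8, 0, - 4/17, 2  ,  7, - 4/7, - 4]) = [ - 5,- 5, - 5, - 4, - 4/7, - 4/17,0,1 , 1 , 2 , 6,6,  7, 7, 8, 9 , 9]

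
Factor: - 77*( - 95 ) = 7315 = 5^1*7^1 * 11^1 * 19^1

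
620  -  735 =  - 115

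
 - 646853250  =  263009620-909862870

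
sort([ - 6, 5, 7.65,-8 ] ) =[ - 8 , - 6,5, 7.65]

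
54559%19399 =15761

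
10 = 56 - 46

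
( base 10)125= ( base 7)236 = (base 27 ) 4H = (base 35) 3K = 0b1111101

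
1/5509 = 1/5509= 0.00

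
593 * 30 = 17790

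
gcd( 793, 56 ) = 1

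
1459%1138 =321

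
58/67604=29/33802 = 0.00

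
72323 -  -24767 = 97090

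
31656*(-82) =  - 2595792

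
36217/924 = 39 + 181/924= 39.20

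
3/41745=1/13915=0.00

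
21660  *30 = 649800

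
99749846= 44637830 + 55112016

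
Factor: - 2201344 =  -2^8 *8599^1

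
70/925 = 14/185=0.08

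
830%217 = 179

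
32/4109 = 32/4109 = 0.01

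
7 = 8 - 1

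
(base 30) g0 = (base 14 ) 264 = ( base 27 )hl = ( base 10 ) 480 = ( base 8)740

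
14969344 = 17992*832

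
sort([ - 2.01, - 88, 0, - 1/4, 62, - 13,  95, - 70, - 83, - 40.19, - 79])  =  [ - 88, - 83, - 79,- 70 , - 40.19, - 13, - 2.01, - 1/4, 0, 62, 95]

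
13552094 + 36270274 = 49822368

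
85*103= 8755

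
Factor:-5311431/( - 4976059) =3^2*11^( - 1 )*19^1*89^1 * 349^1*547^( - 1 )*  827^(  -  1)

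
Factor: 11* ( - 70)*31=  - 23870 = - 2^1 * 5^1*7^1 * 11^1*31^1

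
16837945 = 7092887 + 9745058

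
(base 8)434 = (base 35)84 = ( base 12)1b8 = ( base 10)284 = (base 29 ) 9n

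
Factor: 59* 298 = 2^1 * 59^1*149^1= 17582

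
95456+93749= 189205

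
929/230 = 929/230 = 4.04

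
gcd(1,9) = 1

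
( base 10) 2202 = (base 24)3JI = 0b100010011010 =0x89A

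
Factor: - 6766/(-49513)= 2^1*17^1*67^(-1 ) * 199^1*739^( - 1) 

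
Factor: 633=3^1*211^1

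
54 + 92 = 146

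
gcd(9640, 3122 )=2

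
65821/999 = 65  +  886/999 = 65.89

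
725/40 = 145/8 = 18.12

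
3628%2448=1180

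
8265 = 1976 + 6289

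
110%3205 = 110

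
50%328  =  50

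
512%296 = 216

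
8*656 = 5248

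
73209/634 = 73209/634  =  115.47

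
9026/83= 9026/83 = 108.75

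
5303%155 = 33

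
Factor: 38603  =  38603^1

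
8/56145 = 8/56145  =  0.00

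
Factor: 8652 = 2^2*3^1 * 7^1 * 103^1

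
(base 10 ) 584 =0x248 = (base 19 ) 1be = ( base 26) MC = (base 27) lh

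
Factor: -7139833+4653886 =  - 2485947  =  - 3^1*828649^1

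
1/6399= 1/6399 = 0.00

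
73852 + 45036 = 118888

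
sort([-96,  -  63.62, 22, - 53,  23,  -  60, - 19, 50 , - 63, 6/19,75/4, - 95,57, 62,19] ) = [-96,  -  95, - 63.62,-63, -60  ,-53,  -  19, 6/19, 75/4,19,22,23,50, 57,62] 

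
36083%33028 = 3055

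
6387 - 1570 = 4817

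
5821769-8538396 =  - 2716627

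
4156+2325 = 6481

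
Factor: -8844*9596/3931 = -84867024/3931  =  - 2^4*3^1*11^1* 67^1*2399^1*3931^( - 1)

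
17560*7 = 122920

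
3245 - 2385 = 860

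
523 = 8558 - 8035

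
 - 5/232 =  - 5/232= -  0.02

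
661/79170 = 661/79170= 0.01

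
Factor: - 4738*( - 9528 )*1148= 51824926272 = 2^6 * 3^1*7^1*23^1*41^1*103^1*397^1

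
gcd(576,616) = 8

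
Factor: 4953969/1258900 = 2^( - 2)* 3^2*5^ ( - 2)*12589^( - 1)*550441^1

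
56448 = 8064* 7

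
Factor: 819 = 3^2 * 7^1 * 13^1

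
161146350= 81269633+79876717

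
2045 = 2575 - 530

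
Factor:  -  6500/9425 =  - 20/29 = - 2^2 * 5^1*29^( - 1) 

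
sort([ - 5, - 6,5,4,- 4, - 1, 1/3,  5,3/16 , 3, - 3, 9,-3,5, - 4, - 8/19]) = [  -  6, - 5, - 4, -4, - 3, - 3, - 1, - 8/19, 3/16,1/3, 3,4,5,5 , 5, 9]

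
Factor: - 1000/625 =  - 8/5 = - 2^3*5^( - 1 )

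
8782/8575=8782/8575 = 1.02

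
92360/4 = 23090 = 23090.00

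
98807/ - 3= - 32936 + 1/3 = - 32935.67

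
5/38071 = 5/38071 = 0.00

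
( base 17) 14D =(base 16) 172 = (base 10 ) 370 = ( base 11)307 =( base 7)1036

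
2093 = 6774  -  4681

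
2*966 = 1932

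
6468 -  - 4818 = 11286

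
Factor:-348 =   -  2^2 * 3^1*29^1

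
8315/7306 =1 + 1009/7306 = 1.14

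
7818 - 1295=6523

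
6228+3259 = 9487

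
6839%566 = 47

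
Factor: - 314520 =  - 2^3*3^1*5^1*2621^1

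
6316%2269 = 1778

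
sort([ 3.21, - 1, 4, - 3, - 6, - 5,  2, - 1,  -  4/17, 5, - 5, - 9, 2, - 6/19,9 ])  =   [  -  9, - 6, - 5 , - 5, - 3, - 1,  -  1, - 6/19,-4/17, 2, 2, 3.21, 4, 5,9] 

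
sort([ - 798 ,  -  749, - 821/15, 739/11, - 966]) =[-966 ,-798, - 749 , -821/15, 739/11 ] 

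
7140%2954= 1232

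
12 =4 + 8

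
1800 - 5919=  - 4119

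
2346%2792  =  2346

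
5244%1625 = 369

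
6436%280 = 276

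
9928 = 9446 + 482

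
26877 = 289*93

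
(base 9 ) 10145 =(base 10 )6683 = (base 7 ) 25325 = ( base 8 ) 15033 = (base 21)f35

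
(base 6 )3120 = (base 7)2013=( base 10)696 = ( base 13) 417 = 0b1010111000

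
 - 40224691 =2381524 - 42606215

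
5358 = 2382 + 2976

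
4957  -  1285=3672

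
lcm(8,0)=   0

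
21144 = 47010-25866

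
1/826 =1/826 =0.00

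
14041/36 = 14041/36 = 390.03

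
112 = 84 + 28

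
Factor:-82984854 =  - 2^1 * 3^1 * 17^1 * 813577^1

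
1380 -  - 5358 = 6738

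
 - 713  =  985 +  -1698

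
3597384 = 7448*483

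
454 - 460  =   - 6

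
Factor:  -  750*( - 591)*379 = 167991750  =  2^1*3^2*5^3*197^1*379^1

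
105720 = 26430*4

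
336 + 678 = 1014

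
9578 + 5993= 15571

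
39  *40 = 1560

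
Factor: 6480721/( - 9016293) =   -  498517/693561  =  -3^(- 1 )*11^(  -  1)*73^1*6829^1 * 21017^( - 1 )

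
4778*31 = 148118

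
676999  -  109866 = 567133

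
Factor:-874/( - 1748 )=2^( - 1 )   =  1/2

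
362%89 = 6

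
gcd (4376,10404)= 4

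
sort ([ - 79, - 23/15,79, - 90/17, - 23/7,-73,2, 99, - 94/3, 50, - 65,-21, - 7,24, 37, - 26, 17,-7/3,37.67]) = [ - 79, - 73, - 65, -94/3, - 26, - 21, - 7 , - 90/17, - 23/7, - 7/3, - 23/15,2,17,24, 37,37.67,50,79,99 ] 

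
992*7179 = 7121568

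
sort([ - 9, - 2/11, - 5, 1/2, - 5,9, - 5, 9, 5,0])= [ - 9 , - 5 , - 5, - 5, - 2/11, 0, 1/2, 5, 9, 9]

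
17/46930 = 17/46930 = 0.00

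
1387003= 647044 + 739959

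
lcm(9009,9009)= 9009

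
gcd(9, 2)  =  1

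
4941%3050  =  1891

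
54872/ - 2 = -27436 + 0/1 = - 27436.00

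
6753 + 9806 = 16559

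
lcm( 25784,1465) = 128920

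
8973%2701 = 870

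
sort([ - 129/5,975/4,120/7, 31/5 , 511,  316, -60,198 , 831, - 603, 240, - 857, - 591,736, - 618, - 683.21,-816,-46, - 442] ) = [-857 ,  -  816,-683.21, -618,-603,-591, - 442,-60,-46 ,-129/5, 31/5, 120/7,198,  240,975/4,316,511,736, 831]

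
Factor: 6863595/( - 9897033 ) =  - 2287865/3299011 = - 5^1*29^( - 1 )*251^1*1823^1*113759^( - 1)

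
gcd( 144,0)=144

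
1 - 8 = -7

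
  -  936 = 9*( - 104 )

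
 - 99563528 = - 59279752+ -40283776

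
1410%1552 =1410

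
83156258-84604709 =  - 1448451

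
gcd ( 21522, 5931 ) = 3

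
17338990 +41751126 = 59090116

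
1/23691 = 1/23691 = 0.00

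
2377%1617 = 760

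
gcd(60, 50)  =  10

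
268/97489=268/97489 = 0.00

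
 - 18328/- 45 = 407 + 13/45 = 407.29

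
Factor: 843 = 3^1*281^1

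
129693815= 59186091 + 70507724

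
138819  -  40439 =98380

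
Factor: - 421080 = -2^3*3^1 * 5^1*11^2 * 29^1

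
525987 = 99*5313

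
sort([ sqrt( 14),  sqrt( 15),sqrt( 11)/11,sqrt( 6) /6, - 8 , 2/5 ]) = [-8 , sqrt( 11)/11, 2/5,sqrt (6)/6 , sqrt( 14),sqrt( 15) ]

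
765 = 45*17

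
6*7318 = 43908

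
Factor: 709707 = 3^1*19^1*12451^1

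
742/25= 29+17/25 = 29.68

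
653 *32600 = 21287800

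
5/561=5/561 = 0.01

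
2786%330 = 146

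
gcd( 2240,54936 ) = 56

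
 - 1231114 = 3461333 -4692447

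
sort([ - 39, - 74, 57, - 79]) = [ - 79,- 74,-39, 57]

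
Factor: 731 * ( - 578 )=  - 2^1 * 17^3*43^1 = - 422518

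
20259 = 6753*3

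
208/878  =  104/439 = 0.24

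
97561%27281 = 15718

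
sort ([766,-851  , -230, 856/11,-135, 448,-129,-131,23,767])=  [-851, - 230,  -  135,  -  131, - 129  ,  23,856/11,448,766,767]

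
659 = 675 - 16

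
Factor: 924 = 2^2 * 3^1*7^1*11^1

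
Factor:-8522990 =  - 2^1 * 5^1 * 7^1 * 313^1 * 389^1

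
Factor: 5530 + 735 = 6265= 5^1*7^1*179^1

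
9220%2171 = 536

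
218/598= 109/299 = 0.36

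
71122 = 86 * 827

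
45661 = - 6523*(  -  7)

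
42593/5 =42593/5 =8518.60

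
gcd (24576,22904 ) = 8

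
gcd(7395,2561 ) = 1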